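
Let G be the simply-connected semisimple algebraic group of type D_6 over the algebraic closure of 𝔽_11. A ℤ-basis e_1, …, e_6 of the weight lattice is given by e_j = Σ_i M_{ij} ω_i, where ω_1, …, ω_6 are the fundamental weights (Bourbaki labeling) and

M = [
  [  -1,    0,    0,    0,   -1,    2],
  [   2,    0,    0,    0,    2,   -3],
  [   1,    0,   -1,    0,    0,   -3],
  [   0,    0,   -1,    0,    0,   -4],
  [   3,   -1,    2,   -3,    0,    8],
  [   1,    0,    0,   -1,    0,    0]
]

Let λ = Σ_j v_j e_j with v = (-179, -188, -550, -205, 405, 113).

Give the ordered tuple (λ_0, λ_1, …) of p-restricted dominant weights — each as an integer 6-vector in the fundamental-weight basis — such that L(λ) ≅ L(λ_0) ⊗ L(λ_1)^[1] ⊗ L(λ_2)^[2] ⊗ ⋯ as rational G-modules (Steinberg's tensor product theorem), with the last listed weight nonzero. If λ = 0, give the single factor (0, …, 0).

Change of basis e → ω: c = M·v where v = (-179, -188, -550, -205, 405, 113):
  c_1 = (-1)·(-179) + (0)·(-188) + (0)·(-550) + (0)·(-205) + (-1)·(405) + (2)·(113) = 0
  c_2 = (2)·(-179) + (0)·(-188) + (0)·(-550) + (0)·(-205) + (2)·(405) + (-3)·(113) = 113
  c_3 = (1)·(-179) + (0)·(-188) + (-1)·(-550) + (0)·(-205) + (0)·(405) + (-3)·(113) = 32
  c_4 = (0)·(-179) + (0)·(-188) + (-1)·(-550) + (0)·(-205) + (0)·(405) + (-4)·(113) = 98
  c_5 = (3)·(-179) + (-1)·(-188) + (2)·(-550) + (-3)·(-205) + (0)·(405) + (8)·(113) = 70
  c_6 = (1)·(-179) + (0)·(-188) + (0)·(-550) + (-1)·(-205) + (0)·(405) + (0)·(113) = 26
p = 11; digits c_i = Σ_j d_{ij}·11^j, 0 ≤ d_{ij} < 11:
  c_1 = 0
  c_2 = 113 = 3·11^0 + 10·11^1
  c_3 = 32 = 10·11^0 + 2·11^1
  c_4 = 98 = 10·11^0 + 8·11^1
  c_5 = 70 = 4·11^0 + 6·11^1
  c_6 = 26 = 4·11^0 + 2·11^1
p-restricted factor λ_0 = (0, 3, 10, 10, 4, 4)
p-restricted factor λ_1 = (0, 10, 2, 8, 6, 2)

((0, 3, 10, 10, 4, 4), (0, 10, 2, 8, 6, 2))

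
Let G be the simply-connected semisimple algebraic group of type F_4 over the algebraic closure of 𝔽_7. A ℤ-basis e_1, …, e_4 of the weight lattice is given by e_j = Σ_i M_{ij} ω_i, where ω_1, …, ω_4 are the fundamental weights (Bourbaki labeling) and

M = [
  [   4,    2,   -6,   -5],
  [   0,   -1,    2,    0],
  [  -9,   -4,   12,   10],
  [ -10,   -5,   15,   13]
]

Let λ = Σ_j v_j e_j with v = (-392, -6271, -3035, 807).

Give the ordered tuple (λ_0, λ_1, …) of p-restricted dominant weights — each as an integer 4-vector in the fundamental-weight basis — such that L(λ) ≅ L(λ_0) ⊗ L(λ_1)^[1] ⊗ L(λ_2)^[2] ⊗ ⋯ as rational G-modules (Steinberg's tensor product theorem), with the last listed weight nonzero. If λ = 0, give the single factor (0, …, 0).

((2, 5, 3, 3), (2, 0, 2, 6), (1, 4, 5, 4))

Converting to the ω-basis (c_i = row i of M dotted with v = (-392, -6271, -3035, 807)):
  c_1 = (4)·(-392) + (2)·(-6271) + (-6)·(-3035) + (-5)·(807) = 65
  c_2 = (0)·(-392) + (-1)·(-6271) + (2)·(-3035) + 0·807 = 201
  c_3 = (-9)·(-392) + (-4)·(-6271) + (12)·(-3035) + 10·807 = 262
  c_4 = (-10)·(-392) + (-5)·(-6271) + (15)·(-3035) + 13·807 = 241
p = 7; digits c_i = Σ_j d_{ij}·7^j, 0 ≤ d_{ij} < 7:
  c_1 = 65 = 2·7^0 + 2·7^1 + 1·7^2
  c_2 = 201 = 5·7^0 + 0·7^1 + 4·7^2
  c_3 = 262 = 3·7^0 + 2·7^1 + 5·7^2
  c_4 = 241 = 3·7^0 + 6·7^1 + 4·7^2
λ_0 = (2, 5, 3, 3)
λ_1 = (2, 0, 2, 6)
λ_2 = (1, 4, 5, 4)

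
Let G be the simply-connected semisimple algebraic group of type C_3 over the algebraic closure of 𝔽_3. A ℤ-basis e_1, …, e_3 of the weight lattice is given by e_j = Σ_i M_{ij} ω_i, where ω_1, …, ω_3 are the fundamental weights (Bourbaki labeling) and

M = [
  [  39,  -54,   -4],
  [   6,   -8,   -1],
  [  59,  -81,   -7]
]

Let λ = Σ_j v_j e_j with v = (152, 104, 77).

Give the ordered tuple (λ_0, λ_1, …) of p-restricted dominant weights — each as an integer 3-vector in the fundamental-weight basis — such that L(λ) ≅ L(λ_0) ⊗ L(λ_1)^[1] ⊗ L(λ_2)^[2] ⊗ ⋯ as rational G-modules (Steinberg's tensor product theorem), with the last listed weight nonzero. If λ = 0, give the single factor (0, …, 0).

((1, 0, 2), (1, 1, 1))

Converting to the ω-basis (c_i = row i of M dotted with v = (152, 104, 77)):
  c_1 = (39)·(152) + (-54)·(104) + (-4)·(77) = 4
  c_2 = (6)·(152) + (-8)·(104) + (-1)·(77) = 3
  c_3 = (59)·(152) + (-81)·(104) + (-7)·(77) = 5
Writing each c_i in base p = 3:
  c_1 = 4 = 1·3^0 + 1·3^1
  c_2 = 3 = 0·3^0 + 1·3^1
  c_3 = 5 = 2·3^0 + 1·3^1
λ_0 = (1, 0, 2)
λ_1 = (1, 1, 1)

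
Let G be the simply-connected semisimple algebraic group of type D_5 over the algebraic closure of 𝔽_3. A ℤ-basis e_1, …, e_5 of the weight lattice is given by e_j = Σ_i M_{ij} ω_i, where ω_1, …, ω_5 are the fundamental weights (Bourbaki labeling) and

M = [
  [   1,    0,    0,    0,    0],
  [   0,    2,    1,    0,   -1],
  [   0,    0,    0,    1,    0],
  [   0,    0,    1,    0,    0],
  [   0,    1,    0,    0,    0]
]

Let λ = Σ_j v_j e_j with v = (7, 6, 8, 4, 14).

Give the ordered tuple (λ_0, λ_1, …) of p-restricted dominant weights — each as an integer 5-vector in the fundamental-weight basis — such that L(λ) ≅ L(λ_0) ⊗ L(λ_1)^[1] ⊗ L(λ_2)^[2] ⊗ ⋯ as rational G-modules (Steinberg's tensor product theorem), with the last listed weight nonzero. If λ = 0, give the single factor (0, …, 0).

Converting to the ω-basis (c_i = row i of M dotted with v = (7, 6, 8, 4, 14)):
  c_1 = 1·7 + 0·6 + 0·8 + 0·4 + 0·14 = 7
  c_2 = 0·7 + 2·6 + 1·8 + 0·4 + (-1)·(14) = 6
  c_3 = 0·7 + 0·6 + 0·8 + 1·4 + 0·14 = 4
  c_4 = 0·7 + 0·6 + 1·8 + 0·4 + 0·14 = 8
  c_5 = 0·7 + 1·6 + 0·8 + 0·4 + 0·14 = 6
Writing each c_i in base p = 3:
  c_1 = 7 = 1·3^0 + 2·3^1
  c_2 = 6 = 0·3^0 + 2·3^1
  c_3 = 4 = 1·3^0 + 1·3^1
  c_4 = 8 = 2·3^0 + 2·3^1
  c_5 = 6 = 0·3^0 + 2·3^1
Factor λ_0 = (1, 0, 1, 2, 0)
Factor λ_1 = (2, 2, 1, 2, 2)

((1, 0, 1, 2, 0), (2, 2, 1, 2, 2))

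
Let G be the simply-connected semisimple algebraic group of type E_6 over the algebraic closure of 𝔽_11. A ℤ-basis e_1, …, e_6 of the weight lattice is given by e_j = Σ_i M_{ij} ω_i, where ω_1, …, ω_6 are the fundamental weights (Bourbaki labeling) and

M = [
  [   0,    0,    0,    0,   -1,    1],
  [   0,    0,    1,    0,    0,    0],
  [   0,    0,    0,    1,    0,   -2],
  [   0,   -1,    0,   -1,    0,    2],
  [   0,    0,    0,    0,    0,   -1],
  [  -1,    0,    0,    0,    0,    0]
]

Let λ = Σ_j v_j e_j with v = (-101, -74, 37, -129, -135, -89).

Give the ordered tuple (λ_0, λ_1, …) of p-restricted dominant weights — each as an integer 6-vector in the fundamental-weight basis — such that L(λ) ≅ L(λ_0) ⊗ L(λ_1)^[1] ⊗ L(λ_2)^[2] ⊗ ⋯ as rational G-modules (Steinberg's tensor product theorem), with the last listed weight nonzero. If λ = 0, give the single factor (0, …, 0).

((2, 4, 5, 3, 1, 2), (4, 3, 4, 2, 8, 9))

ω-coordinates c = M·v, v = (-101, -74, 37, -129, -135, -89):
  c_1 = 0*-101 + 0*-74 + 0*37 + 0*-129 + -1*-135 + 1*-89 = 46
  c_2 = 0*-101 + 0*-74 + 1*37 + 0*-129 + 0*-135 + 0*-89 = 37
  c_3 = 0*-101 + 0*-74 + 0*37 + 1*-129 + 0*-135 + -2*-89 = 49
  c_4 = 0*-101 + -1*-74 + 0*37 + -1*-129 + 0*-135 + 2*-89 = 25
  c_5 = 0*-101 + 0*-74 + 0*37 + 0*-129 + 0*-135 + -1*-89 = 89
  c_6 = -1*-101 + 0*-74 + 0*37 + 0*-129 + 0*-135 + 0*-89 = 101
Writing each c_i in base p = 11:
  c_1 = 46 = 2·11^0 + 4·11^1
  c_2 = 37 = 4·11^0 + 3·11^1
  c_3 = 49 = 5·11^0 + 4·11^1
  c_4 = 25 = 3·11^0 + 2·11^1
  c_5 = 89 = 1·11^0 + 8·11^1
  c_6 = 101 = 2·11^0 + 9·11^1
Factor λ_0 = (2, 4, 5, 3, 1, 2)
Factor λ_1 = (4, 3, 4, 2, 8, 9)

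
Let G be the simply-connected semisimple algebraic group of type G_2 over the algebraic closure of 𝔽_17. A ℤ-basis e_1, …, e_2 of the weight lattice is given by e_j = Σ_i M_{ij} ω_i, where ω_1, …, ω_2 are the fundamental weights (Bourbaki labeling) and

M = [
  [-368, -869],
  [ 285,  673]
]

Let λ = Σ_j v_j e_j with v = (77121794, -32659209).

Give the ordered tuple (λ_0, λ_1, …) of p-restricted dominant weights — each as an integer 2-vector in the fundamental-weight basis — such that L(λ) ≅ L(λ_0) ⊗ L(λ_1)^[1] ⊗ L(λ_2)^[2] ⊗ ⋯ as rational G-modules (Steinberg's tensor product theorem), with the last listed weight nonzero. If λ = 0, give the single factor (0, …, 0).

((10, 2), (3, 3), (10, 16), (6, 12))

In the fundamental-weight basis, λ has coordinates c = M·v (v = (77121794, -32659209)):
  c_1 = (-368)·(77121794) + (-869)·(-32659209) = 32429
  c_2 = (285)·(77121794) + (673)·(-32659209) = 63633
Expand coordinatewise in base 17:
  c_1 = 32429 = 10·17^0 + 3·17^1 + 10·17^2 + 6·17^3
  c_2 = 63633 = 2·17^0 + 3·17^1 + 16·17^2 + 12·17^3
Factor λ_0 = (10, 2)
Factor λ_1 = (3, 3)
Factor λ_2 = (10, 16)
Factor λ_3 = (6, 12)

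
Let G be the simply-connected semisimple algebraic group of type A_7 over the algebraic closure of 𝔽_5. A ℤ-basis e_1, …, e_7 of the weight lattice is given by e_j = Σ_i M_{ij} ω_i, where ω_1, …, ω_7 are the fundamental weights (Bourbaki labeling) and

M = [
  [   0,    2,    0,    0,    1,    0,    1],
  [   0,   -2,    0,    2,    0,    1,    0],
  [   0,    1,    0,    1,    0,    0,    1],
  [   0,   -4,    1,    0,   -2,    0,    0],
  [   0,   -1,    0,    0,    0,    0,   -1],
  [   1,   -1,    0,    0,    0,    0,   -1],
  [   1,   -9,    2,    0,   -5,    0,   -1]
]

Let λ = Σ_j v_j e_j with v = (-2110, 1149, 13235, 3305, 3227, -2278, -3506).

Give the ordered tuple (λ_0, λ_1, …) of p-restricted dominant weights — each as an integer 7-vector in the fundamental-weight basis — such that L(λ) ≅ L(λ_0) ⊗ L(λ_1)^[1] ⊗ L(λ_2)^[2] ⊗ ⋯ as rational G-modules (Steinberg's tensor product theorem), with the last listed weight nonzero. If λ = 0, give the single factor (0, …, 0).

((4, 4, 3, 0, 2, 2, 0), (3, 1, 4, 2, 1, 4, 3), (0, 1, 2, 2, 4, 4, 0), (1, 1, 2, 2, 3, 1, 1), (3, 3, 1, 3, 3, 0, 2))

Converting to the ω-basis (c_i = row i of M dotted with v = (-2110, 1149, 13235, 3305, 3227, -2278, -3506)):
  c_1 = (0)·(-2110) + (2)·(1149) + (0)·(13235) + (0)·(3305) + (1)·(3227) + (0)·(-2278) + (1)·(-3506) = 2019
  c_2 = (0)·(-2110) + (-2)·(1149) + (0)·(13235) + (2)·(3305) + (0)·(3227) + (1)·(-2278) + (0)·(-3506) = 2034
  c_3 = (0)·(-2110) + (1)·(1149) + (0)·(13235) + (1)·(3305) + (0)·(3227) + (0)·(-2278) + (1)·(-3506) = 948
  c_4 = (0)·(-2110) + (-4)·(1149) + (1)·(13235) + (0)·(3305) + (-2)·(3227) + (0)·(-2278) + (0)·(-3506) = 2185
  c_5 = (0)·(-2110) + (-1)·(1149) + (0)·(13235) + (0)·(3305) + (0)·(3227) + (0)·(-2278) + (-1)·(-3506) = 2357
  c_6 = (1)·(-2110) + (-1)·(1149) + (0)·(13235) + (0)·(3305) + (0)·(3227) + (0)·(-2278) + (-1)·(-3506) = 247
  c_7 = (1)·(-2110) + (-9)·(1149) + (2)·(13235) + (0)·(3305) + (-5)·(3227) + (0)·(-2278) + (-1)·(-3506) = 1390
Expand coordinatewise in base 5:
  c_1 = 2019 = 4·5^0 + 3·5^1 + 0·5^2 + 1·5^3 + 3·5^4
  c_2 = 2034 = 4·5^0 + 1·5^1 + 1·5^2 + 1·5^3 + 3·5^4
  c_3 = 948 = 3·5^0 + 4·5^1 + 2·5^2 + 2·5^3 + 1·5^4
  c_4 = 2185 = 0·5^0 + 2·5^1 + 2·5^2 + 2·5^3 + 3·5^4
  c_5 = 2357 = 2·5^0 + 1·5^1 + 4·5^2 + 3·5^3 + 3·5^4
  c_6 = 247 = 2·5^0 + 4·5^1 + 4·5^2 + 1·5^3
  c_7 = 1390 = 0·5^0 + 3·5^1 + 0·5^2 + 1·5^3 + 2·5^4
Factor λ_0 = (4, 4, 3, 0, 2, 2, 0)
Factor λ_1 = (3, 1, 4, 2, 1, 4, 3)
Factor λ_2 = (0, 1, 2, 2, 4, 4, 0)
Factor λ_3 = (1, 1, 2, 2, 3, 1, 1)
Factor λ_4 = (3, 3, 1, 3, 3, 0, 2)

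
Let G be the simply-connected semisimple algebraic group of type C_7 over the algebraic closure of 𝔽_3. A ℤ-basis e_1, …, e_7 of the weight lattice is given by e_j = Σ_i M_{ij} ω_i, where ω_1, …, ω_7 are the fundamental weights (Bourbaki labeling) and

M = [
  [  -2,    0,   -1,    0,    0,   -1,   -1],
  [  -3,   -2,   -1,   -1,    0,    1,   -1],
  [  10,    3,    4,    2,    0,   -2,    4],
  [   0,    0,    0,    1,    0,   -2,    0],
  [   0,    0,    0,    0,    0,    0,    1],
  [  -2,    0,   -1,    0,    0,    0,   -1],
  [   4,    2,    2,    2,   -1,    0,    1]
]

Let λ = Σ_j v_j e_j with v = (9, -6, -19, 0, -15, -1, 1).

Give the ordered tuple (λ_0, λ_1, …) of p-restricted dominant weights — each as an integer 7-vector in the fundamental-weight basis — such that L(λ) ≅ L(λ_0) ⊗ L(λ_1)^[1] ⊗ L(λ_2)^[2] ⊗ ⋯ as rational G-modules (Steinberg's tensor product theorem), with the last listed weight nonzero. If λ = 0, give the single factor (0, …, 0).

Change of basis e → ω: c = M·v where v = (9, -6, -19, 0, -15, -1, 1):
  c_1 = -2*9 + 0*-6 + -1*-19 + 0*0 + 0*-15 + -1*-1 + -1*1 = 1
  c_2 = -3*9 + -2*-6 + -1*-19 + -1*0 + 0*-15 + 1*-1 + -1*1 = 2
  c_3 = 10*9 + 3*-6 + 4*-19 + 2*0 + 0*-15 + -2*-1 + 4*1 = 2
  c_4 = 0*9 + 0*-6 + 0*-19 + 1*0 + 0*-15 + -2*-1 + 0*1 = 2
  c_5 = 0*9 + 0*-6 + 0*-19 + 0*0 + 0*-15 + 0*-1 + 1*1 = 1
  c_6 = -2*9 + 0*-6 + -1*-19 + 0*0 + 0*-15 + 0*-1 + -1*1 = 0
  c_7 = 4*9 + 2*-6 + 2*-19 + 2*0 + -1*-15 + 0*-1 + 1*1 = 2
Base-3 expansion of each c_i:
  c_1 = 1 = 1·3^0
  c_2 = 2 = 2·3^0
  c_3 = 2 = 2·3^0
  c_4 = 2 = 2·3^0
  c_5 = 1 = 1·3^0
  c_6 = 0
  c_7 = 2 = 2·3^0
p-restricted factor λ_0 = (1, 2, 2, 2, 1, 0, 2)

((1, 2, 2, 2, 1, 0, 2),)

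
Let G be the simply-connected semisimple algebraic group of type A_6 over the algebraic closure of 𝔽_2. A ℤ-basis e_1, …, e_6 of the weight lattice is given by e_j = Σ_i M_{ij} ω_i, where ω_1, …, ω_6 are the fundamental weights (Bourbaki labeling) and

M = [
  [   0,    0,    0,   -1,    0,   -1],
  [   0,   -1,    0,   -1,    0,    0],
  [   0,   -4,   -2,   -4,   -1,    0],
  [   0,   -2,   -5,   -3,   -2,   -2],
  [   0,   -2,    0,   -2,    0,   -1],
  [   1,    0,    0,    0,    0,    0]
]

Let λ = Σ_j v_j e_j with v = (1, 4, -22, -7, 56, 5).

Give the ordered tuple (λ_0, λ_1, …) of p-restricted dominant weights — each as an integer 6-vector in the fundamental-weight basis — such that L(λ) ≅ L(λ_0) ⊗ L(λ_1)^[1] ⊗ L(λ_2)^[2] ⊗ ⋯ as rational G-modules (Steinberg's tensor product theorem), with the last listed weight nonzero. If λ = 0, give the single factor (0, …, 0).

Converting to the ω-basis (c_i = row i of M dotted with v = (1, 4, -22, -7, 56, 5)):
  c_1 = 0*1 + 0*4 + 0*-22 + -1*-7 + 0*56 + -1*5 = 2
  c_2 = 0*1 + -1*4 + 0*-22 + -1*-7 + 0*56 + 0*5 = 3
  c_3 = 0*1 + -4*4 + -2*-22 + -4*-7 + -1*56 + 0*5 = 0
  c_4 = 0*1 + -2*4 + -5*-22 + -3*-7 + -2*56 + -2*5 = 1
  c_5 = 0*1 + -2*4 + 0*-22 + -2*-7 + 0*56 + -1*5 = 1
  c_6 = 1*1 + 0*4 + 0*-22 + 0*-7 + 0*56 + 0*5 = 1
Writing each c_i in base p = 2:
  c_1 = 2 = 0·2^0 + 1·2^1
  c_2 = 3 = 1·2^0 + 1·2^1
  c_3 = 0
  c_4 = 1 = 1·2^0
  c_5 = 1 = 1·2^0
  c_6 = 1 = 1·2^0
p-restricted factor λ_0 = (0, 1, 0, 1, 1, 1)
p-restricted factor λ_1 = (1, 1, 0, 0, 0, 0)

((0, 1, 0, 1, 1, 1), (1, 1, 0, 0, 0, 0))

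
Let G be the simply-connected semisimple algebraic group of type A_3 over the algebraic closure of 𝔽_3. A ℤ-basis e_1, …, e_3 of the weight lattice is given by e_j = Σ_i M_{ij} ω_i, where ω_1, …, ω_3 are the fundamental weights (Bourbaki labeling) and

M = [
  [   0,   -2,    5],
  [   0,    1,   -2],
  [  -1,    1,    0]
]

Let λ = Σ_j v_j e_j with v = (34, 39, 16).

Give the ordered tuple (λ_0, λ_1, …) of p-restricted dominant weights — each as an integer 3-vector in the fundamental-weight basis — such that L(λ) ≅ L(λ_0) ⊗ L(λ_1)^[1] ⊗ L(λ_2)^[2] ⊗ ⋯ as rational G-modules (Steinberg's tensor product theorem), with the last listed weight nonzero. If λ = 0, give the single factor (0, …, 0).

((2, 1, 2), (0, 2, 1))

ω-coordinates c = M·v, v = (34, 39, 16):
  c_1 = 0*34 + -2*39 + 5*16 = 2
  c_2 = 0*34 + 1*39 + -2*16 = 7
  c_3 = -1*34 + 1*39 + 0*16 = 5
p = 3; digits c_i = Σ_j d_{ij}·3^j, 0 ≤ d_{ij} < 3:
  c_1 = 2 = 2·3^0
  c_2 = 7 = 1·3^0 + 2·3^1
  c_3 = 5 = 2·3^0 + 1·3^1
Factor λ_0 = (2, 1, 2)
Factor λ_1 = (0, 2, 1)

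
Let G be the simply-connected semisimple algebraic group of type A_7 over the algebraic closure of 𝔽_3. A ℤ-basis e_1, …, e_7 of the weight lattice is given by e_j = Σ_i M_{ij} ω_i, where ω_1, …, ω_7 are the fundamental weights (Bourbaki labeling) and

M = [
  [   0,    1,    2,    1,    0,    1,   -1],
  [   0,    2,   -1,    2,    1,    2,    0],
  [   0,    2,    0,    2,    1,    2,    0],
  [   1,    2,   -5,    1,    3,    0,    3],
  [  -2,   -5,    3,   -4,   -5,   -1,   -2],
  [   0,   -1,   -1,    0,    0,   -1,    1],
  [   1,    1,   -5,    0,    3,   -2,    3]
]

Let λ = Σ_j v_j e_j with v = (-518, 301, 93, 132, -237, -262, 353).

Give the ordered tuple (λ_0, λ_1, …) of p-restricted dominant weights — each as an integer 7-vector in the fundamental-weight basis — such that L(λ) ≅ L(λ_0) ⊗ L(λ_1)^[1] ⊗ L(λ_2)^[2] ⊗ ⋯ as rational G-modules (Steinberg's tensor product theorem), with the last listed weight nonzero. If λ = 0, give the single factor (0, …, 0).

((1, 0, 0, 0, 2, 2, 1), (1, 1, 2, 0, 1, 1, 0), (0, 1, 2, 2, 2, 0, 0), (0, 0, 0, 0, 0, 2, 1), (0, 0, 1, 1, 0, 2, 2))

ω-coordinates c = M·v, v = (-518, 301, 93, 132, -237, -262, 353):
  c_1 = 0*-518 + 1*301 + 2*93 + 1*132 + 0*-237 + 1*-262 + -1*353 = 4
  c_2 = 0*-518 + 2*301 + -1*93 + 2*132 + 1*-237 + 2*-262 + 0*353 = 12
  c_3 = 0*-518 + 2*301 + 0*93 + 2*132 + 1*-237 + 2*-262 + 0*353 = 105
  c_4 = 1*-518 + 2*301 + -5*93 + 1*132 + 3*-237 + 0*-262 + 3*353 = 99
  c_5 = -2*-518 + -5*301 + 3*93 + -4*132 + -5*-237 + -1*-262 + -2*353 = 23
  c_6 = 0*-518 + -1*301 + -1*93 + 0*132 + 0*-237 + -1*-262 + 1*353 = 221
  c_7 = 1*-518 + 1*301 + -5*93 + 0*132 + 3*-237 + -2*-262 + 3*353 = 190
Base-3 expansion of each c_i:
  c_1 = 4 = 1·3^0 + 1·3^1
  c_2 = 12 = 0·3^0 + 1·3^1 + 1·3^2
  c_3 = 105 = 0·3^0 + 2·3^1 + 2·3^2 + 0·3^3 + 1·3^4
  c_4 = 99 = 0·3^0 + 0·3^1 + 2·3^2 + 0·3^3 + 1·3^4
  c_5 = 23 = 2·3^0 + 1·3^1 + 2·3^2
  c_6 = 221 = 2·3^0 + 1·3^1 + 0·3^2 + 2·3^3 + 2·3^4
  c_7 = 190 = 1·3^0 + 0·3^1 + 0·3^2 + 1·3^3 + 2·3^4
λ_0 = (1, 0, 0, 0, 2, 2, 1)
λ_1 = (1, 1, 2, 0, 1, 1, 0)
λ_2 = (0, 1, 2, 2, 2, 0, 0)
λ_3 = (0, 0, 0, 0, 0, 2, 1)
λ_4 = (0, 0, 1, 1, 0, 2, 2)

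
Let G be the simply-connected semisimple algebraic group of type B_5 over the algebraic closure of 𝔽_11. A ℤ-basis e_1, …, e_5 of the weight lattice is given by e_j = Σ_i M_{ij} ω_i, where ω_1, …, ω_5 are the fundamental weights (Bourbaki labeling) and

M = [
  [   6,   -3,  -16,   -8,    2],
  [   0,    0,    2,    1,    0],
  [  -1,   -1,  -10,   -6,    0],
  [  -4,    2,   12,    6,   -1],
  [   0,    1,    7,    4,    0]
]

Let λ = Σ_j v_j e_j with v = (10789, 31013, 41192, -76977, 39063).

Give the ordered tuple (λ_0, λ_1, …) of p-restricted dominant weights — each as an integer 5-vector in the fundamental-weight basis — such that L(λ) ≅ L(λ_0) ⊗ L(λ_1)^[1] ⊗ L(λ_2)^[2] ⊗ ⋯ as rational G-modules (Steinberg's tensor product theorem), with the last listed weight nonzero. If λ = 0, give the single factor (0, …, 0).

Change of basis e → ω: c = M·v where v = (10789, 31013, 41192, -76977, 39063):
  c_1 = 6·10789 + (-3)·(31013) + (-16)·(41192) + (-8)·(-76977) + 2·39063 = 6565
  c_2 = 0·10789 + 0·31013 + 2·41192 + (1)·(-76977) + 0·39063 = 5407
  c_3 = (-1)·(10789) + (-1)·(31013) + (-10)·(41192) + (-6)·(-76977) + 0·39063 = 8140
  c_4 = (-4)·(10789) + 2·31013 + 12·41192 + (6)·(-76977) + (-1)·(39063) = 12249
  c_5 = 0·10789 + 1·31013 + 7·41192 + (4)·(-76977) + 0·39063 = 11449
Base-11 expansion of each c_i:
  c_1 = 6565 = 9·11^0 + 2·11^1 + 10·11^2 + 4·11^3
  c_2 = 5407 = 6·11^0 + 7·11^1 + 0·11^2 + 4·11^3
  c_3 = 8140 = 0·11^0 + 3·11^1 + 1·11^2 + 6·11^3
  c_4 = 12249 = 6·11^0 + 2·11^1 + 2·11^2 + 9·11^3
  c_5 = 11449 = 9·11^0 + 6·11^1 + 6·11^2 + 8·11^3
Factor λ_0 = (9, 6, 0, 6, 9)
Factor λ_1 = (2, 7, 3, 2, 6)
Factor λ_2 = (10, 0, 1, 2, 6)
Factor λ_3 = (4, 4, 6, 9, 8)

((9, 6, 0, 6, 9), (2, 7, 3, 2, 6), (10, 0, 1, 2, 6), (4, 4, 6, 9, 8))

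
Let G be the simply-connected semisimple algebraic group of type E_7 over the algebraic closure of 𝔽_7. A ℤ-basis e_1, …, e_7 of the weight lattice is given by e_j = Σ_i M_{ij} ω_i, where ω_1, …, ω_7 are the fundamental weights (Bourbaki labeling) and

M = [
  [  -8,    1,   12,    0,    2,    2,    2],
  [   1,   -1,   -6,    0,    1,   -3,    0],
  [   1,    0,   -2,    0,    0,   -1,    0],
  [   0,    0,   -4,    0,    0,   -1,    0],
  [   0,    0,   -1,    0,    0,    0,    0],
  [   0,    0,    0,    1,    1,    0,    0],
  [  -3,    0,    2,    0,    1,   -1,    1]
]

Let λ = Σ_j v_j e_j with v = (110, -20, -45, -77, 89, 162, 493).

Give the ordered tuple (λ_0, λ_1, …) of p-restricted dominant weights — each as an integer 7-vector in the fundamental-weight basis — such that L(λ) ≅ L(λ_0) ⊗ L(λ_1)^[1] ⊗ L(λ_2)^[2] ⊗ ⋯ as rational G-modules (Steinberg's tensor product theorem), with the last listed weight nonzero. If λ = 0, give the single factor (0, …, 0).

((6, 3, 3, 4, 3, 5, 0), (6, 0, 5, 2, 6, 1, 0))

ω-coordinates c = M·v, v = (110, -20, -45, -77, 89, 162, 493):
  c_1 = (-8)·(110) + (1)·(-20) + (12)·(-45) + (0)·(-77) + 2·89 + 2·162 + 2·493 = 48
  c_2 = 1·110 + (-1)·(-20) + (-6)·(-45) + (0)·(-77) + 1·89 + (-3)·(162) + 0·493 = 3
  c_3 = 1·110 + (0)·(-20) + (-2)·(-45) + (0)·(-77) + 0·89 + (-1)·(162) + 0·493 = 38
  c_4 = 0·110 + (0)·(-20) + (-4)·(-45) + (0)·(-77) + 0·89 + (-1)·(162) + 0·493 = 18
  c_5 = 0·110 + (0)·(-20) + (-1)·(-45) + (0)·(-77) + 0·89 + 0·162 + 0·493 = 45
  c_6 = 0·110 + (0)·(-20) + (0)·(-45) + (1)·(-77) + 1·89 + 0·162 + 0·493 = 12
  c_7 = (-3)·(110) + (0)·(-20) + (2)·(-45) + (0)·(-77) + 1·89 + (-1)·(162) + 1·493 = 0
Writing each c_i in base p = 7:
  c_1 = 48 = 6·7^0 + 6·7^1
  c_2 = 3 = 3·7^0
  c_3 = 38 = 3·7^0 + 5·7^1
  c_4 = 18 = 4·7^0 + 2·7^1
  c_5 = 45 = 3·7^0 + 6·7^1
  c_6 = 12 = 5·7^0 + 1·7^1
  c_7 = 0
Factor λ_0 = (6, 3, 3, 4, 3, 5, 0)
Factor λ_1 = (6, 0, 5, 2, 6, 1, 0)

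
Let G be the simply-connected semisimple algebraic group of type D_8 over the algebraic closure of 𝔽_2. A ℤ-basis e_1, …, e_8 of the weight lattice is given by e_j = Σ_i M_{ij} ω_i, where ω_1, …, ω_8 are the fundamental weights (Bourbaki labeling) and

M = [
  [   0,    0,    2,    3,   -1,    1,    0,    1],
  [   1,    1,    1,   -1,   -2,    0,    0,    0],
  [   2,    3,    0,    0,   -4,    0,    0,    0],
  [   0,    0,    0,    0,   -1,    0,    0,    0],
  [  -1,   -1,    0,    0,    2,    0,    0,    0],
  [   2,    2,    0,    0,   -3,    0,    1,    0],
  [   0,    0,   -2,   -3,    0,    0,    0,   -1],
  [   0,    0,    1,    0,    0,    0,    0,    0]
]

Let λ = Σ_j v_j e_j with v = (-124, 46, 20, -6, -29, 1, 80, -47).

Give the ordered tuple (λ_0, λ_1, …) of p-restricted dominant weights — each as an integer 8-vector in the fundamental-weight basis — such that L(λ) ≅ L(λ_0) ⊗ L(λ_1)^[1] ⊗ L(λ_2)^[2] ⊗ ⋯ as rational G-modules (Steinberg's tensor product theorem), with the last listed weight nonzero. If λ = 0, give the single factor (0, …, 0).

((1, 0, 0, 1, 0, 1, 1, 0), (0, 1, 1, 0, 0, 1, 0, 0), (1, 1, 1, 1, 1, 0, 0, 1), (0, 0, 0, 1, 0, 1, 1, 0), (0, 0, 0, 1, 1, 0, 1, 1))

Compute c_i = Σ_j M_{ij} v_j with v = (-124, 46, 20, -6, -29, 1, 80, -47):
  c_1 = (0)·(-124) + 0·46 + 2·20 + (3)·(-6) + (-1)·(-29) + 1·1 + 0·80 + (1)·(-47) = 5
  c_2 = (1)·(-124) + 1·46 + 1·20 + (-1)·(-6) + (-2)·(-29) + 0·1 + 0·80 + (0)·(-47) = 6
  c_3 = (2)·(-124) + 3·46 + 0·20 + (0)·(-6) + (-4)·(-29) + 0·1 + 0·80 + (0)·(-47) = 6
  c_4 = (0)·(-124) + 0·46 + 0·20 + (0)·(-6) + (-1)·(-29) + 0·1 + 0·80 + (0)·(-47) = 29
  c_5 = (-1)·(-124) + (-1)·(46) + 0·20 + (0)·(-6) + (2)·(-29) + 0·1 + 0·80 + (0)·(-47) = 20
  c_6 = (2)·(-124) + 2·46 + 0·20 + (0)·(-6) + (-3)·(-29) + 0·1 + 1·80 + (0)·(-47) = 11
  c_7 = (0)·(-124) + 0·46 + (-2)·(20) + (-3)·(-6) + (0)·(-29) + 0·1 + 0·80 + (-1)·(-47) = 25
  c_8 = (0)·(-124) + 0·46 + 1·20 + (0)·(-6) + (0)·(-29) + 0·1 + 0·80 + (0)·(-47) = 20
Expand coordinatewise in base 2:
  c_1 = 5 = 1·2^0 + 0·2^1 + 1·2^2
  c_2 = 6 = 0·2^0 + 1·2^1 + 1·2^2
  c_3 = 6 = 0·2^0 + 1·2^1 + 1·2^2
  c_4 = 29 = 1·2^0 + 0·2^1 + 1·2^2 + 1·2^3 + 1·2^4
  c_5 = 20 = 0·2^0 + 0·2^1 + 1·2^2 + 0·2^3 + 1·2^4
  c_6 = 11 = 1·2^0 + 1·2^1 + 0·2^2 + 1·2^3
  c_7 = 25 = 1·2^0 + 0·2^1 + 0·2^2 + 1·2^3 + 1·2^4
  c_8 = 20 = 0·2^0 + 0·2^1 + 1·2^2 + 0·2^3 + 1·2^4
λ_0 = (1, 0, 0, 1, 0, 1, 1, 0)
λ_1 = (0, 1, 1, 0, 0, 1, 0, 0)
λ_2 = (1, 1, 1, 1, 1, 0, 0, 1)
λ_3 = (0, 0, 0, 1, 0, 1, 1, 0)
λ_4 = (0, 0, 0, 1, 1, 0, 1, 1)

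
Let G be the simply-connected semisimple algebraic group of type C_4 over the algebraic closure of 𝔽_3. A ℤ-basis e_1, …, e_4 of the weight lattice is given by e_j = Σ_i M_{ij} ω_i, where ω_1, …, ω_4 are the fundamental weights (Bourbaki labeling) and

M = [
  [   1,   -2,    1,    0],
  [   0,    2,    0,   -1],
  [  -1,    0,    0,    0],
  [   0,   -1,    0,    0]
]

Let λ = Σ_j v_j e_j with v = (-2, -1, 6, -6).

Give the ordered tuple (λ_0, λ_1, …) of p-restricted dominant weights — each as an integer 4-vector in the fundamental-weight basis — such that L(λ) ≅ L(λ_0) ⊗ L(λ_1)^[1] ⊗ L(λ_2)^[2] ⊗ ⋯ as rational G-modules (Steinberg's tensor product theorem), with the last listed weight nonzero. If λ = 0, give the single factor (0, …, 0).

In the fundamental-weight basis, λ has coordinates c = M·v (v = (-2, -1, 6, -6)):
  c_1 = (1)·(-2) + (-2)·(-1) + (1)·(6) + (0)·(-6) = 6
  c_2 = (0)·(-2) + (2)·(-1) + (0)·(6) + (-1)·(-6) = 4
  c_3 = (-1)·(-2) + (0)·(-1) + (0)·(6) + (0)·(-6) = 2
  c_4 = (0)·(-2) + (-1)·(-1) + (0)·(6) + (0)·(-6) = 1
Expand coordinatewise in base 3:
  c_1 = 6 = 0·3^0 + 2·3^1
  c_2 = 4 = 1·3^0 + 1·3^1
  c_3 = 2 = 2·3^0
  c_4 = 1 = 1·3^0
Factor λ_0 = (0, 1, 2, 1)
Factor λ_1 = (2, 1, 0, 0)

((0, 1, 2, 1), (2, 1, 0, 0))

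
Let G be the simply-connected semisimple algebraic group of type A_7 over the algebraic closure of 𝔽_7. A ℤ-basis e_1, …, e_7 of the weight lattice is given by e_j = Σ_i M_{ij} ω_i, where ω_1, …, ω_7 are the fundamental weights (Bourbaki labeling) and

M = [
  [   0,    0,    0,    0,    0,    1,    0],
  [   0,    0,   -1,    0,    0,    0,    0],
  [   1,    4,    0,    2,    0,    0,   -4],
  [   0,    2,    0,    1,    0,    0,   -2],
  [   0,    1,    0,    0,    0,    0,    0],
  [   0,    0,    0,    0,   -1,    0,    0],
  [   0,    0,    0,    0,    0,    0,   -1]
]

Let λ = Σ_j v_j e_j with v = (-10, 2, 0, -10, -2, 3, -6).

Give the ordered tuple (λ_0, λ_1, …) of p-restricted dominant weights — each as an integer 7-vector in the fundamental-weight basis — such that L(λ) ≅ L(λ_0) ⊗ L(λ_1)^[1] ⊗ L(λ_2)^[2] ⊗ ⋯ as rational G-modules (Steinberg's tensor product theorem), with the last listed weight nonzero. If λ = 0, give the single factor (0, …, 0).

Converting to the ω-basis (c_i = row i of M dotted with v = (-10, 2, 0, -10, -2, 3, -6)):
  c_1 = (0)·(-10) + (0)·(2) + (0)·(0) + (0)·(-10) + (0)·(-2) + (1)·(3) + (0)·(-6) = 3
  c_2 = (0)·(-10) + (0)·(2) + (-1)·(0) + (0)·(-10) + (0)·(-2) + (0)·(3) + (0)·(-6) = 0
  c_3 = (1)·(-10) + (4)·(2) + (0)·(0) + (2)·(-10) + (0)·(-2) + (0)·(3) + (-4)·(-6) = 2
  c_4 = (0)·(-10) + (2)·(2) + (0)·(0) + (1)·(-10) + (0)·(-2) + (0)·(3) + (-2)·(-6) = 6
  c_5 = (0)·(-10) + (1)·(2) + (0)·(0) + (0)·(-10) + (0)·(-2) + (0)·(3) + (0)·(-6) = 2
  c_6 = (0)·(-10) + (0)·(2) + (0)·(0) + (0)·(-10) + (-1)·(-2) + (0)·(3) + (0)·(-6) = 2
  c_7 = (0)·(-10) + (0)·(2) + (0)·(0) + (0)·(-10) + (0)·(-2) + (0)·(3) + (-1)·(-6) = 6
Writing each c_i in base p = 7:
  c_1 = 3 = 3·7^0
  c_2 = 0
  c_3 = 2 = 2·7^0
  c_4 = 6 = 6·7^0
  c_5 = 2 = 2·7^0
  c_6 = 2 = 2·7^0
  c_7 = 6 = 6·7^0
λ_0 = (3, 0, 2, 6, 2, 2, 6)

((3, 0, 2, 6, 2, 2, 6),)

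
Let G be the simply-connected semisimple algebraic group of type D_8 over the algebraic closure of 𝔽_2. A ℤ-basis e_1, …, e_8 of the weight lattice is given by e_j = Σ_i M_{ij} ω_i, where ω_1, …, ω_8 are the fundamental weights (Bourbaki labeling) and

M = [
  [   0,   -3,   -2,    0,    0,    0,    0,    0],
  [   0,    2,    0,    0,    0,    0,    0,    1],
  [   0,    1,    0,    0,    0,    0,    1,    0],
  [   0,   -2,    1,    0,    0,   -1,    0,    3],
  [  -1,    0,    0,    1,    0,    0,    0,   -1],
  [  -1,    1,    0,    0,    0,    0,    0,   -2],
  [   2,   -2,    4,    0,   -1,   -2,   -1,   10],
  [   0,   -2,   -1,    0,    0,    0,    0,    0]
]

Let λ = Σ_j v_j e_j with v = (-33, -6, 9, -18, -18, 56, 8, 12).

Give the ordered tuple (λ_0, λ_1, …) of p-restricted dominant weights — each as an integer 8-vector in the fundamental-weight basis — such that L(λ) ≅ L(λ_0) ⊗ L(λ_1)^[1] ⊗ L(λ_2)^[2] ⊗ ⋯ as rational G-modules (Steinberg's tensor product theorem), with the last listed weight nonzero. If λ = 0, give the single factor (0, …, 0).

Converting to the ω-basis (c_i = row i of M dotted with v = (-33, -6, 9, -18, -18, 56, 8, 12)):
  c_1 = (0)·(-33) + (-3)·(-6) + (-2)·(9) + (0)·(-18) + (0)·(-18) + 0·56 + 0·8 + 0·12 = 0
  c_2 = (0)·(-33) + (2)·(-6) + 0·9 + (0)·(-18) + (0)·(-18) + 0·56 + 0·8 + 1·12 = 0
  c_3 = (0)·(-33) + (1)·(-6) + 0·9 + (0)·(-18) + (0)·(-18) + 0·56 + 1·8 + 0·12 = 2
  c_4 = (0)·(-33) + (-2)·(-6) + 1·9 + (0)·(-18) + (0)·(-18) + (-1)·(56) + 0·8 + 3·12 = 1
  c_5 = (-1)·(-33) + (0)·(-6) + 0·9 + (1)·(-18) + (0)·(-18) + 0·56 + 0·8 + (-1)·(12) = 3
  c_6 = (-1)·(-33) + (1)·(-6) + 0·9 + (0)·(-18) + (0)·(-18) + 0·56 + 0·8 + (-2)·(12) = 3
  c_7 = (2)·(-33) + (-2)·(-6) + 4·9 + (0)·(-18) + (-1)·(-18) + (-2)·(56) + (-1)·(8) + 10·12 = 0
  c_8 = (0)·(-33) + (-2)·(-6) + (-1)·(9) + (0)·(-18) + (0)·(-18) + 0·56 + 0·8 + 0·12 = 3
p = 2; digits c_i = Σ_j d_{ij}·2^j, 0 ≤ d_{ij} < 2:
  c_1 = 0
  c_2 = 0
  c_3 = 2 = 0·2^0 + 1·2^1
  c_4 = 1 = 1·2^0
  c_5 = 3 = 1·2^0 + 1·2^1
  c_6 = 3 = 1·2^0 + 1·2^1
  c_7 = 0
  c_8 = 3 = 1·2^0 + 1·2^1
p-restricted factor λ_0 = (0, 0, 0, 1, 1, 1, 0, 1)
p-restricted factor λ_1 = (0, 0, 1, 0, 1, 1, 0, 1)

((0, 0, 0, 1, 1, 1, 0, 1), (0, 0, 1, 0, 1, 1, 0, 1))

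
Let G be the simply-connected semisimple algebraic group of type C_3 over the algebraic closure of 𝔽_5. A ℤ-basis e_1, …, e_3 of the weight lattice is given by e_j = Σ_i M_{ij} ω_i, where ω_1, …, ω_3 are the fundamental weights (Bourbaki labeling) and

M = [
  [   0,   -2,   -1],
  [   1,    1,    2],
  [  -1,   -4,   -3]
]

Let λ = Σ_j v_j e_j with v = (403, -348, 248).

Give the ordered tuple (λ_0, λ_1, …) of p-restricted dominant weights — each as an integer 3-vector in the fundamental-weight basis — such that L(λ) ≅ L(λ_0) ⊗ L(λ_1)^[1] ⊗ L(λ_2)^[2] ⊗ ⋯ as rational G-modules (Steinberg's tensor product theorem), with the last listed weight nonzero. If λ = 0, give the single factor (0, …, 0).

((3, 1, 0), (4, 0, 4), (2, 2, 4), (3, 4, 1))

Compute c_i = Σ_j M_{ij} v_j with v = (403, -348, 248):
  c_1 = 0·403 + (-2)·(-348) + (-1)·(248) = 448
  c_2 = 1·403 + (1)·(-348) + 2·248 = 551
  c_3 = (-1)·(403) + (-4)·(-348) + (-3)·(248) = 245
Base-5 expansion of each c_i:
  c_1 = 448 = 3·5^0 + 4·5^1 + 2·5^2 + 3·5^3
  c_2 = 551 = 1·5^0 + 0·5^1 + 2·5^2 + 4·5^3
  c_3 = 245 = 0·5^0 + 4·5^1 + 4·5^2 + 1·5^3
p-restricted factor λ_0 = (3, 1, 0)
p-restricted factor λ_1 = (4, 0, 4)
p-restricted factor λ_2 = (2, 2, 4)
p-restricted factor λ_3 = (3, 4, 1)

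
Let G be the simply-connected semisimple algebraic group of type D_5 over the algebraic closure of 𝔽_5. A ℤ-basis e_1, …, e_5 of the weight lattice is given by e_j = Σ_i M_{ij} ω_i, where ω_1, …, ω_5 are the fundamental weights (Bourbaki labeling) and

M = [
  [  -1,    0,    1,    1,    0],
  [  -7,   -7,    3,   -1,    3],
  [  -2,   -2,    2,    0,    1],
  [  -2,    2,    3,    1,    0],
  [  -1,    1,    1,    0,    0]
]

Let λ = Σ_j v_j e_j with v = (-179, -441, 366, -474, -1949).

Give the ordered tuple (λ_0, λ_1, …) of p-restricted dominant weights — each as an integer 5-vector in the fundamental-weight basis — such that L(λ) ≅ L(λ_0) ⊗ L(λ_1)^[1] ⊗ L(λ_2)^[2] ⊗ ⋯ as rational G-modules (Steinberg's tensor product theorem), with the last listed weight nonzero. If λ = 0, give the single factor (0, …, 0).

((1, 0, 3, 0, 4), (4, 3, 4, 0, 0), (2, 2, 0, 4, 4))

Change of basis e → ω: c = M·v where v = (-179, -441, 366, -474, -1949):
  c_1 = (-1)·(-179) + (0)·(-441) + (1)·(366) + (1)·(-474) + (0)·(-1949) = 71
  c_2 = (-7)·(-179) + (-7)·(-441) + (3)·(366) + (-1)·(-474) + (3)·(-1949) = 65
  c_3 = (-2)·(-179) + (-2)·(-441) + (2)·(366) + (0)·(-474) + (1)·(-1949) = 23
  c_4 = (-2)·(-179) + (2)·(-441) + (3)·(366) + (1)·(-474) + (0)·(-1949) = 100
  c_5 = (-1)·(-179) + (1)·(-441) + (1)·(366) + (0)·(-474) + (0)·(-1949) = 104
Expand coordinatewise in base 5:
  c_1 = 71 = 1·5^0 + 4·5^1 + 2·5^2
  c_2 = 65 = 0·5^0 + 3·5^1 + 2·5^2
  c_3 = 23 = 3·5^0 + 4·5^1
  c_4 = 100 = 0·5^0 + 0·5^1 + 4·5^2
  c_5 = 104 = 4·5^0 + 0·5^1 + 4·5^2
λ_0 = (1, 0, 3, 0, 4)
λ_1 = (4, 3, 4, 0, 0)
λ_2 = (2, 2, 0, 4, 4)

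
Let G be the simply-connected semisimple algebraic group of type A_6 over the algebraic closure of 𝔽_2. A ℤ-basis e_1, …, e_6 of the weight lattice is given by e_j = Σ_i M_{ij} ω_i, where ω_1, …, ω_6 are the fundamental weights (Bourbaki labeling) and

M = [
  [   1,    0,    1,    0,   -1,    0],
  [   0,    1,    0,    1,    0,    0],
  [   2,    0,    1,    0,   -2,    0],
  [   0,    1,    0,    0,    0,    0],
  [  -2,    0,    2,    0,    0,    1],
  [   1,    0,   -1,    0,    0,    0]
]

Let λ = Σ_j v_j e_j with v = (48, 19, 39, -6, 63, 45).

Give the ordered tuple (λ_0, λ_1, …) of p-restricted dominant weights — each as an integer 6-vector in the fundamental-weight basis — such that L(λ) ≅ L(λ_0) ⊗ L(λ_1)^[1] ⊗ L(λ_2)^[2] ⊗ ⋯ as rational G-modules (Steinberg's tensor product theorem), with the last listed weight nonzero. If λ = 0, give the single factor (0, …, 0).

((0, 1, 1, 1, 1, 1), (0, 0, 0, 1, 1, 0), (0, 1, 0, 0, 0, 0), (1, 1, 1, 0, 1, 1), (1, 0, 0, 1, 1, 0))

ω-coordinates c = M·v, v = (48, 19, 39, -6, 63, 45):
  c_1 = 1·48 + 0·19 + 1·39 + (0)·(-6) + (-1)·(63) + 0·45 = 24
  c_2 = 0·48 + 1·19 + 0·39 + (1)·(-6) + 0·63 + 0·45 = 13
  c_3 = 2·48 + 0·19 + 1·39 + (0)·(-6) + (-2)·(63) + 0·45 = 9
  c_4 = 0·48 + 1·19 + 0·39 + (0)·(-6) + 0·63 + 0·45 = 19
  c_5 = (-2)·(48) + 0·19 + 2·39 + (0)·(-6) + 0·63 + 1·45 = 27
  c_6 = 1·48 + 0·19 + (-1)·(39) + (0)·(-6) + 0·63 + 0·45 = 9
p = 2; digits c_i = Σ_j d_{ij}·2^j, 0 ≤ d_{ij} < 2:
  c_1 = 24 = 0·2^0 + 0·2^1 + 0·2^2 + 1·2^3 + 1·2^4
  c_2 = 13 = 1·2^0 + 0·2^1 + 1·2^2 + 1·2^3
  c_3 = 9 = 1·2^0 + 0·2^1 + 0·2^2 + 1·2^3
  c_4 = 19 = 1·2^0 + 1·2^1 + 0·2^2 + 0·2^3 + 1·2^4
  c_5 = 27 = 1·2^0 + 1·2^1 + 0·2^2 + 1·2^3 + 1·2^4
  c_6 = 9 = 1·2^0 + 0·2^1 + 0·2^2 + 1·2^3
Factor λ_0 = (0, 1, 1, 1, 1, 1)
Factor λ_1 = (0, 0, 0, 1, 1, 0)
Factor λ_2 = (0, 1, 0, 0, 0, 0)
Factor λ_3 = (1, 1, 1, 0, 1, 1)
Factor λ_4 = (1, 0, 0, 1, 1, 0)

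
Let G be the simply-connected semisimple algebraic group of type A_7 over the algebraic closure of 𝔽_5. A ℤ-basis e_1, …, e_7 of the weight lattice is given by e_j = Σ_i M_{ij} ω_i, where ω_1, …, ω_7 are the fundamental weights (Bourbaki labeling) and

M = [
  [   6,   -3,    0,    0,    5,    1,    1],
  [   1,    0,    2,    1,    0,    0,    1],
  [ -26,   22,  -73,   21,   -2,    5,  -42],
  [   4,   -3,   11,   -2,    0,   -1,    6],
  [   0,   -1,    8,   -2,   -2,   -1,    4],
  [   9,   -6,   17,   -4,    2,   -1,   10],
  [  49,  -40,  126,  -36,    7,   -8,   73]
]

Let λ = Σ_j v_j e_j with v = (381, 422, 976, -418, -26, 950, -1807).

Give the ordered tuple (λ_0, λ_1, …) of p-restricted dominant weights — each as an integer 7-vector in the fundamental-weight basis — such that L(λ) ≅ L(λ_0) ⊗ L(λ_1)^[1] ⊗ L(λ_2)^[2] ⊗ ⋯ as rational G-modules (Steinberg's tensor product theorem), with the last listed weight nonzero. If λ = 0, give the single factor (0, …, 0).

Compute c_i = Σ_j M_{ij} v_j with v = (381, 422, 976, -418, -26, 950, -1807):
  c_1 = 6*381 + -3*422 + 0*976 + 0*-418 + 5*-26 + 1*950 + 1*-1807 = 33
  c_2 = 1*381 + 0*422 + 2*976 + 1*-418 + 0*-26 + 0*950 + 1*-1807 = 108
  c_3 = -26*381 + 22*422 + -73*976 + 21*-418 + -2*-26 + 5*950 + -42*-1807 = 48
  c_4 = 4*381 + -3*422 + 11*976 + -2*-418 + 0*-26 + -1*950 + 6*-1807 = 38
  c_5 = 0*381 + -1*422 + 8*976 + -2*-418 + -2*-26 + -1*950 + 4*-1807 = 96
  c_6 = 9*381 + -6*422 + 17*976 + -4*-418 + 2*-26 + -1*950 + 10*-1807 = 89
  c_7 = 49*381 + -40*422 + 126*976 + -36*-418 + 7*-26 + -8*950 + 73*-1807 = 120
Expand coordinatewise in base 5:
  c_1 = 33 = 3·5^0 + 1·5^1 + 1·5^2
  c_2 = 108 = 3·5^0 + 1·5^1 + 4·5^2
  c_3 = 48 = 3·5^0 + 4·5^1 + 1·5^2
  c_4 = 38 = 3·5^0 + 2·5^1 + 1·5^2
  c_5 = 96 = 1·5^0 + 4·5^1 + 3·5^2
  c_6 = 89 = 4·5^0 + 2·5^1 + 3·5^2
  c_7 = 120 = 0·5^0 + 4·5^1 + 4·5^2
Factor λ_0 = (3, 3, 3, 3, 1, 4, 0)
Factor λ_1 = (1, 1, 4, 2, 4, 2, 4)
Factor λ_2 = (1, 4, 1, 1, 3, 3, 4)

((3, 3, 3, 3, 1, 4, 0), (1, 1, 4, 2, 4, 2, 4), (1, 4, 1, 1, 3, 3, 4))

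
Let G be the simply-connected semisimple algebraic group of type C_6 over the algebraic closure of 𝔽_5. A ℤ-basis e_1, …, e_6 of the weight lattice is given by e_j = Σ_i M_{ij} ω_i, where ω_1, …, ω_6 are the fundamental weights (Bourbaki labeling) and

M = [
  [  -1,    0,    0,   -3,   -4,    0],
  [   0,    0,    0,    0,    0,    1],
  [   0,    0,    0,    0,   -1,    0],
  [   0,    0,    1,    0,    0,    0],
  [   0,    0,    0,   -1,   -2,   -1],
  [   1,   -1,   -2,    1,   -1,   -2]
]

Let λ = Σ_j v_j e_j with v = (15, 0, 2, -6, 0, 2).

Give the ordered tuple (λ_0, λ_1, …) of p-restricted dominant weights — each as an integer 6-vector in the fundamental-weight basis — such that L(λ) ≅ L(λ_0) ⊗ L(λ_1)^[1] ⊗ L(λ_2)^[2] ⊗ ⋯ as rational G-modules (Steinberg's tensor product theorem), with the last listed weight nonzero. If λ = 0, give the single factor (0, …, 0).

ω-coordinates c = M·v, v = (15, 0, 2, -6, 0, 2):
  c_1 = (-1)·(15) + (0)·(0) + (0)·(2) + (-3)·(-6) + (-4)·(0) + (0)·(2) = 3
  c_2 = (0)·(15) + (0)·(0) + (0)·(2) + (0)·(-6) + (0)·(0) + (1)·(2) = 2
  c_3 = (0)·(15) + (0)·(0) + (0)·(2) + (0)·(-6) + (-1)·(0) + (0)·(2) = 0
  c_4 = (0)·(15) + (0)·(0) + (1)·(2) + (0)·(-6) + (0)·(0) + (0)·(2) = 2
  c_5 = (0)·(15) + (0)·(0) + (0)·(2) + (-1)·(-6) + (-2)·(0) + (-1)·(2) = 4
  c_6 = (1)·(15) + (-1)·(0) + (-2)·(2) + (1)·(-6) + (-1)·(0) + (-2)·(2) = 1
Writing each c_i in base p = 5:
  c_1 = 3 = 3·5^0
  c_2 = 2 = 2·5^0
  c_3 = 0
  c_4 = 2 = 2·5^0
  c_5 = 4 = 4·5^0
  c_6 = 1 = 1·5^0
p-restricted factor λ_0 = (3, 2, 0, 2, 4, 1)

((3, 2, 0, 2, 4, 1),)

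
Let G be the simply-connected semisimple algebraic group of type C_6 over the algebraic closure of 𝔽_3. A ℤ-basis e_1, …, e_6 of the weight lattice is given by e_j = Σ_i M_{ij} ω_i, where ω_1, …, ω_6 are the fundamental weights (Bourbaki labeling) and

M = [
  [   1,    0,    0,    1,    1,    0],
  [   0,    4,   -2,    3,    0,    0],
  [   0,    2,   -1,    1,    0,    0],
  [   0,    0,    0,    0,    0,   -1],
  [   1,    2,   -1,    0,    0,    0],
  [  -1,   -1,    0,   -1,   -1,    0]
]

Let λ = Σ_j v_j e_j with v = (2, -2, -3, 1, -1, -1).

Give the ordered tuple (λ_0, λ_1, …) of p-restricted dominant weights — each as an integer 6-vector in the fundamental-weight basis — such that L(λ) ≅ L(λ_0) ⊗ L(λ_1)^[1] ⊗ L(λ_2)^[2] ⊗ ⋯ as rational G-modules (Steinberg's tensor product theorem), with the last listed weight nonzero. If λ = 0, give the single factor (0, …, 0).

ω-coordinates c = M·v, v = (2, -2, -3, 1, -1, -1):
  c_1 = 1·2 + (0)·(-2) + (0)·(-3) + 1·1 + (1)·(-1) + (0)·(-1) = 2
  c_2 = 0·2 + (4)·(-2) + (-2)·(-3) + 3·1 + (0)·(-1) + (0)·(-1) = 1
  c_3 = 0·2 + (2)·(-2) + (-1)·(-3) + 1·1 + (0)·(-1) + (0)·(-1) = 0
  c_4 = 0·2 + (0)·(-2) + (0)·(-3) + 0·1 + (0)·(-1) + (-1)·(-1) = 1
  c_5 = 1·2 + (2)·(-2) + (-1)·(-3) + 0·1 + (0)·(-1) + (0)·(-1) = 1
  c_6 = (-1)·(2) + (-1)·(-2) + (0)·(-3) + (-1)·(1) + (-1)·(-1) + (0)·(-1) = 0
p = 3; digits c_i = Σ_j d_{ij}·3^j, 0 ≤ d_{ij} < 3:
  c_1 = 2 = 2·3^0
  c_2 = 1 = 1·3^0
  c_3 = 0
  c_4 = 1 = 1·3^0
  c_5 = 1 = 1·3^0
  c_6 = 0
λ_0 = (2, 1, 0, 1, 1, 0)

((2, 1, 0, 1, 1, 0),)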